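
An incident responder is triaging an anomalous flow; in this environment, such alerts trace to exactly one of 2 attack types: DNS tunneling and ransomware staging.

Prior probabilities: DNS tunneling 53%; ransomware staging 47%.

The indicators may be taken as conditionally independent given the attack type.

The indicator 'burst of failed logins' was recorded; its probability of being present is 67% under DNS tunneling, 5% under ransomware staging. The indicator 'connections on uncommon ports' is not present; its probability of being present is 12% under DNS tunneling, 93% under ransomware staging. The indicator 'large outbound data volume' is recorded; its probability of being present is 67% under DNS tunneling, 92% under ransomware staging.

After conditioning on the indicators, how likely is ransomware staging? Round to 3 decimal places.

0.007

For each hypothesis, the unnormalized posterior weight is prior × product of the indicator likelihoods (using 1 − P(present | H) for each absent indicator):
  DNS tunneling: 0.53 × 0.67 × (1 − 0.12) × 0.67 = 0.20937
  ransomware staging: 0.47 × 0.05 × (1 − 0.93) × 0.92 = 0.0015134
The unnormalized weights sum to 0.21088.
P(ransomware staging | evidence) = 0.0015134 / 0.21088 ≈ 0.007.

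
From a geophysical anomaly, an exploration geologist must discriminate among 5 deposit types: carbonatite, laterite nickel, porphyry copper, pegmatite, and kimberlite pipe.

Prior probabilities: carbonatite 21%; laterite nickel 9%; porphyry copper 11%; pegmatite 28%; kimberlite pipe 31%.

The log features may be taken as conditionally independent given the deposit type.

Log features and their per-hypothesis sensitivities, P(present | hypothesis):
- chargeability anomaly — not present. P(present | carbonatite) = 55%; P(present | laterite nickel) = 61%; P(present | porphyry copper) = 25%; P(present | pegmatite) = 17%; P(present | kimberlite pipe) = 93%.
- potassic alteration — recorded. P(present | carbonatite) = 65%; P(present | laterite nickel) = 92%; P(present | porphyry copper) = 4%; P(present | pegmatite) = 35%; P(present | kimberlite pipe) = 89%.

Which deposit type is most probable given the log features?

pegmatite

For each hypothesis, the unnormalized posterior weight is prior × product of the log feature likelihoods (using 1 − P(present | H) for each absent log feature):
  carbonatite: 0.21 × (1 − 0.55) × 0.65 = 0.061425
  laterite nickel: 0.09 × (1 − 0.61) × 0.92 = 0.032292
  porphyry copper: 0.11 × (1 − 0.25) × 0.04 = 0.0033
  pegmatite: 0.28 × (1 − 0.17) × 0.35 = 0.08134
  kimberlite pipe: 0.31 × (1 − 0.93) × 0.89 = 0.019313
Marginal likelihood of the evidence = 0.19767.
P(carbonatite | evidence) ≈ 0.061425 / 0.19767 ≈ 0.311
P(laterite nickel | evidence) ≈ 0.032292 / 0.19767 ≈ 0.163
P(porphyry copper | evidence) ≈ 0.0033 / 0.19767 ≈ 0.017
P(pegmatite | evidence) ≈ 0.08134 / 0.19767 ≈ 0.411
P(kimberlite pipe | evidence) ≈ 0.019313 / 0.19767 ≈ 0.098
The largest is 0.411, so pegmatite is most probable.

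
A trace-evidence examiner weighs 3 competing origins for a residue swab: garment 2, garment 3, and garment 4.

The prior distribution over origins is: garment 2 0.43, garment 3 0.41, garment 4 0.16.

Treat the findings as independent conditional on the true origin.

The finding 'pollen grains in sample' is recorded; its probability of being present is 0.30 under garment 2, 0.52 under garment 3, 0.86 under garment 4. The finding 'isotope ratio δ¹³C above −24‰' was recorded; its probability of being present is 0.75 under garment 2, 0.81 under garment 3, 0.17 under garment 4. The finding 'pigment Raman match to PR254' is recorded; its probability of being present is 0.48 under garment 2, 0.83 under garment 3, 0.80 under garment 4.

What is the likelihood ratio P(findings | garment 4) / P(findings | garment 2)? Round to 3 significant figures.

1.08

Joint likelihood of the evidence pattern under each hypothesis:
  garment 4: 0.86 × 0.17 × 0.80 = 0.11696
  garment 2: 0.30 × 0.75 × 0.48 = 0.108
Bayes factor = 0.11696 / 0.108 ≈ 1.08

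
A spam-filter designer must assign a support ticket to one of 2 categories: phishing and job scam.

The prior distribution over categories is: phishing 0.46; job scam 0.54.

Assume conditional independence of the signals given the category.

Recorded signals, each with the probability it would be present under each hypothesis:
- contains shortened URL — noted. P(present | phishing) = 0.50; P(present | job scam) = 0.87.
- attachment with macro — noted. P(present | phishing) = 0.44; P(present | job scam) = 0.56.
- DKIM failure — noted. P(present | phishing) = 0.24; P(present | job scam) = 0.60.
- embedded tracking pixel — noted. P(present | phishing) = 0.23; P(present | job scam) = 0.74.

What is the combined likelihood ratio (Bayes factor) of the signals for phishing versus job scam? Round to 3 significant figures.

0.0561

Take the product of per-signal likelihoods under each hypothesis, then divide.
  phishing: 0.50 × 0.44 × 0.24 × 0.23 = 0.012144
  job scam: 0.87 × 0.56 × 0.60 × 0.74 = 0.21632
Bayes factor = 0.012144 / 0.21632 ≈ 0.0561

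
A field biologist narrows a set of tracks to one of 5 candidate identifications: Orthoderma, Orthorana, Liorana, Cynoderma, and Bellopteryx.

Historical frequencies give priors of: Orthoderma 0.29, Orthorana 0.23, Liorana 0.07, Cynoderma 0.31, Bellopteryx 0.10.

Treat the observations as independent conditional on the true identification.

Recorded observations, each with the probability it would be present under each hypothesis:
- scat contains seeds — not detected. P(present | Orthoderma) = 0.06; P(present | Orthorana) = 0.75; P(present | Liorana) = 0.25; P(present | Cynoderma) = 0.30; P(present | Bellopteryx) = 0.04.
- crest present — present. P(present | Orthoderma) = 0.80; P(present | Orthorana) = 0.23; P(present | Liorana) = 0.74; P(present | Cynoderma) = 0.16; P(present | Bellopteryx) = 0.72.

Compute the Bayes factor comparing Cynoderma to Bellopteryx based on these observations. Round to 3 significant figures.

Joint likelihood of the evidence pattern under each hypothesis (using 1 − P(present | H) for each absent observation):
  Cynoderma: (1 − 0.30) × 0.16 = 0.112
  Bellopteryx: (1 − 0.04) × 0.72 = 0.6912
Bayes factor = 0.112 / 0.6912 ≈ 0.162

0.162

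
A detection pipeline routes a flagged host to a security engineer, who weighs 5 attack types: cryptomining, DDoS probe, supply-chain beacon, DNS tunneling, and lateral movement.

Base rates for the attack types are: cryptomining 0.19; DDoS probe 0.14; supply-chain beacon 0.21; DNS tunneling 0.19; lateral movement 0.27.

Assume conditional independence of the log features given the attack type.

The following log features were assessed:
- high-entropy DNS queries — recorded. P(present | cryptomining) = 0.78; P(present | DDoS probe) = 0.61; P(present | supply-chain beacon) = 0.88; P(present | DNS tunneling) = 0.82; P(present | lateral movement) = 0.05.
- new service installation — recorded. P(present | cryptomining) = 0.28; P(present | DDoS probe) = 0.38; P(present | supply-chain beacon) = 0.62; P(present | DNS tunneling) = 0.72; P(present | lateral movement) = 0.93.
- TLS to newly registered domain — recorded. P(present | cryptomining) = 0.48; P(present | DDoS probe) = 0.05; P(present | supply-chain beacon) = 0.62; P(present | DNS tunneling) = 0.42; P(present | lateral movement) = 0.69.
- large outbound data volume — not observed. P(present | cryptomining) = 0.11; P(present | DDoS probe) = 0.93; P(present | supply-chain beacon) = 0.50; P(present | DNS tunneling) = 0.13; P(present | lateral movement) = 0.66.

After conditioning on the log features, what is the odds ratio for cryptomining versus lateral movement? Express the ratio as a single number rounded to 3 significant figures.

6.02

Posterior odds equal prior odds times the likelihood ratio; only the two competing hypotheses matter (using 1 − P(present | H) for each absent log feature).
  cryptomining: 0.19 × 0.78 × 0.28 × 0.48 × (1 − 0.11) = 0.017727
  lateral movement: 0.27 × 0.05 × 0.93 × 0.69 × (1 − 0.66) = 0.0029454
Posterior odds = 0.017727 / 0.0029454 ≈ 6.02.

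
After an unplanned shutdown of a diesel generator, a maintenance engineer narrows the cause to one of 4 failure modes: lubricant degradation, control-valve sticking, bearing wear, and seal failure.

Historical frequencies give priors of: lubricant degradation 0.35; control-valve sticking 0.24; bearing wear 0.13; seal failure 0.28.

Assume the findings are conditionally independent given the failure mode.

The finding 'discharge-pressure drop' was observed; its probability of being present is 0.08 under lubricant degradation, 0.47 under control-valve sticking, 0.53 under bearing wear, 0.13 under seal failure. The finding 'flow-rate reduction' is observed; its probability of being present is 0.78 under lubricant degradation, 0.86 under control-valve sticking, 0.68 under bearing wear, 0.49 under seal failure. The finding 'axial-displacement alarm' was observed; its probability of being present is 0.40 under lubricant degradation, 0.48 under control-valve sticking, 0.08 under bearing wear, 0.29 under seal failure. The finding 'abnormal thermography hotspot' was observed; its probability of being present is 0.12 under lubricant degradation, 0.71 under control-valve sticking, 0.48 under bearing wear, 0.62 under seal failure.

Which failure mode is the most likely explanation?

control-valve sticking

By Bayes' rule with conditional independence, the unnormalized weight for each hypothesis is prior × ∏ likelihoods:
  lubricant degradation: 0.35 × 0.08 × 0.78 × 0.40 × 0.12 = 0.0010483
  control-valve sticking: 0.24 × 0.47 × 0.86 × 0.48 × 0.71 = 0.03306
  bearing wear: 0.13 × 0.53 × 0.68 × 0.08 × 0.48 = 0.0017991
  seal failure: 0.28 × 0.13 × 0.49 × 0.29 × 0.62 = 0.0032069
Marginal likelihood of the evidence = 0.039115.
P(lubricant degradation | evidence) ≈ 0.0010483 / 0.039115 ≈ 0.027
P(control-valve sticking | evidence) ≈ 0.03306 / 0.039115 ≈ 0.845
P(bearing wear | evidence) ≈ 0.0017991 / 0.039115 ≈ 0.046
P(seal failure | evidence) ≈ 0.0032069 / 0.039115 ≈ 0.082
The largest is 0.845, so control-valve sticking is most probable.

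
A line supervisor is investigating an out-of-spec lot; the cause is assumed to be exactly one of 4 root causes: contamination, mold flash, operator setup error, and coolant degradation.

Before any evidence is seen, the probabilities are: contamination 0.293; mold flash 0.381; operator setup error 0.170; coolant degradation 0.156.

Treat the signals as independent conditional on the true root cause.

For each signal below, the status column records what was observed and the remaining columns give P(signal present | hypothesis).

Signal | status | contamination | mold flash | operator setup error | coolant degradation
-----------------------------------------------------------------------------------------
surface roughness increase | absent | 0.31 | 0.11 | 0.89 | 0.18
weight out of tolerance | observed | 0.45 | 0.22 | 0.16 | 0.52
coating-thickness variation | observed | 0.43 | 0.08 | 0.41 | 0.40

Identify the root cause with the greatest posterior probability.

contamination

For each hypothesis, the unnormalized posterior weight is prior × product of the signal likelihoods (using 1 − P(present | H) for each absent signal):
  contamination: 0.293 × (1 − 0.31) × 0.45 × 0.43 = 0.03912
  mold flash: 0.381 × (1 − 0.11) × 0.22 × 0.08 = 0.005968
  operator setup error: 0.170 × (1 − 0.89) × 0.16 × 0.41 = 0.0012267
  coolant degradation: 0.156 × (1 − 0.18) × 0.52 × 0.40 = 0.026607
Normalizing constant Z = 0.03912 + 0.005968 + 0.0012267 + 0.026607 = 0.072922.
P(contamination | evidence) ≈ 0.03912 / 0.072922 ≈ 0.536
P(mold flash | evidence) ≈ 0.005968 / 0.072922 ≈ 0.082
P(operator setup error | evidence) ≈ 0.0012267 / 0.072922 ≈ 0.017
P(coolant degradation | evidence) ≈ 0.026607 / 0.072922 ≈ 0.365
The largest is 0.536, so contamination is most probable.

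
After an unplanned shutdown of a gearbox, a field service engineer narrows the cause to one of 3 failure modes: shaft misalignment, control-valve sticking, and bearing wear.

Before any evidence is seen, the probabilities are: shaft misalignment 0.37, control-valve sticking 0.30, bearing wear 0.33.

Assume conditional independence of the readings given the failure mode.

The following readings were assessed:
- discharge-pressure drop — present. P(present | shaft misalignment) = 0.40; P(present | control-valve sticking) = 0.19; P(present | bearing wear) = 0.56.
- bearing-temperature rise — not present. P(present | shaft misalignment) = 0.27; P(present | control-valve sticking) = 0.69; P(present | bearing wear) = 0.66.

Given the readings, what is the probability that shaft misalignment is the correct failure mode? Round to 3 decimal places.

0.573

For each hypothesis, the unnormalized posterior weight is prior × product of the reading likelihoods (using 1 − P(present | H) for each absent reading):
  shaft misalignment: 0.37 × 0.40 × (1 − 0.27) = 0.10804
  control-valve sticking: 0.30 × 0.19 × (1 − 0.69) = 0.01767
  bearing wear: 0.33 × 0.56 × (1 − 0.66) = 0.062832
Normalizing constant Z = 0.10804 + 0.01767 + 0.062832 = 0.18854.
P(shaft misalignment | evidence) = 0.10804 / 0.18854 ≈ 0.573.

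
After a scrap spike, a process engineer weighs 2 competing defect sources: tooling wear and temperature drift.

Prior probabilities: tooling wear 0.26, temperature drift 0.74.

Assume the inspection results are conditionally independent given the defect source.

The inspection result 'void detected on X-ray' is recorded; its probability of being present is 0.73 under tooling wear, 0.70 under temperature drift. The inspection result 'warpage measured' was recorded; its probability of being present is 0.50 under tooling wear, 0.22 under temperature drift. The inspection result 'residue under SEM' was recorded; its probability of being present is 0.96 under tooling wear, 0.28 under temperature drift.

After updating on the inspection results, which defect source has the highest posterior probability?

tooling wear

For each hypothesis, the unnormalized posterior weight is prior × product of the inspection result likelihoods:
  tooling wear: 0.26 × 0.73 × 0.50 × 0.96 = 0.091104
  temperature drift: 0.74 × 0.70 × 0.22 × 0.28 = 0.031909
Marginal likelihood of the evidence = 0.12301.
P(tooling wear | evidence) ≈ 0.091104 / 0.12301 ≈ 0.741
P(temperature drift | evidence) ≈ 0.031909 / 0.12301 ≈ 0.259
The largest is 0.741, so tooling wear is most probable.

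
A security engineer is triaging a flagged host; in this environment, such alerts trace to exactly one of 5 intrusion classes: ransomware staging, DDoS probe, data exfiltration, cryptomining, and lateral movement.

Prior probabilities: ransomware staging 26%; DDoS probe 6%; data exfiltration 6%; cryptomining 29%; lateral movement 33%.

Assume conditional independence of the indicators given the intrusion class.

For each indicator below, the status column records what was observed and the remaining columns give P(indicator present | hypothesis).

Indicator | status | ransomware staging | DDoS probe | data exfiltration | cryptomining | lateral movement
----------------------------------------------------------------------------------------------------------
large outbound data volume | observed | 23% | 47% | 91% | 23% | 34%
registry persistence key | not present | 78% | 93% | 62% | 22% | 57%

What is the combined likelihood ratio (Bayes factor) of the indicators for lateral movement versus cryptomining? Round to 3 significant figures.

Joint likelihood of the indicator pattern under each hypothesis (using 1 − P(present | H) for each absent indicator):
  lateral movement: 0.34 × (1 − 0.57) = 0.1462
  cryptomining: 0.23 × (1 − 0.22) = 0.1794
Bayes factor = 0.1462 / 0.1794 ≈ 0.815

0.815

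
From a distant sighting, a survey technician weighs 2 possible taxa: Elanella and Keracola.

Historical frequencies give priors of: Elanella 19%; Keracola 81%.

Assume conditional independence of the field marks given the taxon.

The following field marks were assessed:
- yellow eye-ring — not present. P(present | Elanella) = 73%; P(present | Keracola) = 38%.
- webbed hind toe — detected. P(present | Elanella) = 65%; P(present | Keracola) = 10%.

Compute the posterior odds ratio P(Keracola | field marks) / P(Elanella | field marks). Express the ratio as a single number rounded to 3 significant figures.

1.51

The normalizing constant cancels in an odds ratio, so compute prior × likelihood for the two hypotheses only (using 1 − P(present | H) for each absent field mark):
  Keracola: 0.81 × (1 − 0.38) × 0.10 = 0.05022
  Elanella: 0.19 × (1 − 0.73) × 0.65 = 0.033345
Odds(Keracola : Elanella) = 0.05022 / 0.033345 ≈ 1.51.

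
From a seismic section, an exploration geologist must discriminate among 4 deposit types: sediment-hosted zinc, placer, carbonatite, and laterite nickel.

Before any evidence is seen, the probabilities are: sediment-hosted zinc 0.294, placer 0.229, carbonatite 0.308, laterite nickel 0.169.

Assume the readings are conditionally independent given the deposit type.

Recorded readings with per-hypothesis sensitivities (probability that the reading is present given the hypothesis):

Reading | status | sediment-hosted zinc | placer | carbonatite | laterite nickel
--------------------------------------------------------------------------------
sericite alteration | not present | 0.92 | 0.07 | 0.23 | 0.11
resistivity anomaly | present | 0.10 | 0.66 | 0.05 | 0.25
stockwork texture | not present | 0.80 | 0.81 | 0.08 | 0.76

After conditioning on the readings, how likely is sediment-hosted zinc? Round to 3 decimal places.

0.010

Multiply each prior by the joint likelihood of the reading pattern (using 1 − P(present | H) for each absent reading):
  sediment-hosted zinc: 0.294 × (1 − 0.92) × 0.10 × (1 − 0.80) = 0.0004704
  placer: 0.229 × (1 − 0.07) × 0.66 × (1 − 0.81) = 0.026706
  carbonatite: 0.308 × (1 − 0.23) × 0.05 × (1 − 0.08) = 0.010909
  laterite nickel: 0.169 × (1 − 0.11) × 0.25 × (1 − 0.76) = 0.0090246
Normalizing constant Z = 0.0004704 + 0.026706 + 0.010909 + 0.0090246 = 0.047111.
P(sediment-hosted zinc | evidence) = 0.0004704 / 0.047111 ≈ 0.010.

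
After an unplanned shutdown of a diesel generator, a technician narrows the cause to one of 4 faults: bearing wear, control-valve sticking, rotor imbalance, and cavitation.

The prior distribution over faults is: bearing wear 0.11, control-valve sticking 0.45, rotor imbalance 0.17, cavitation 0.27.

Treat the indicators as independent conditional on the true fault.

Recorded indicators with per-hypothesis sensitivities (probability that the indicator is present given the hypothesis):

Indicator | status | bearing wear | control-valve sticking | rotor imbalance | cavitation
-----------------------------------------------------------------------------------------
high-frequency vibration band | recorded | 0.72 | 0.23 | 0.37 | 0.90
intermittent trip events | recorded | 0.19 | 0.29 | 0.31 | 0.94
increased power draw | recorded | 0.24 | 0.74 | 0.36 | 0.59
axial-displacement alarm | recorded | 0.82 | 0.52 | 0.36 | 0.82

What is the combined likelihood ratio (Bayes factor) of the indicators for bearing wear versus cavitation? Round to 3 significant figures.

Joint likelihood of the indicator pattern under each hypothesis:
  bearing wear: 0.72 × 0.19 × 0.24 × 0.82 = 0.026922
  cavitation: 0.90 × 0.94 × 0.59 × 0.82 = 0.40929
Bayes factor = 0.026922 / 0.40929 ≈ 0.0658

0.0658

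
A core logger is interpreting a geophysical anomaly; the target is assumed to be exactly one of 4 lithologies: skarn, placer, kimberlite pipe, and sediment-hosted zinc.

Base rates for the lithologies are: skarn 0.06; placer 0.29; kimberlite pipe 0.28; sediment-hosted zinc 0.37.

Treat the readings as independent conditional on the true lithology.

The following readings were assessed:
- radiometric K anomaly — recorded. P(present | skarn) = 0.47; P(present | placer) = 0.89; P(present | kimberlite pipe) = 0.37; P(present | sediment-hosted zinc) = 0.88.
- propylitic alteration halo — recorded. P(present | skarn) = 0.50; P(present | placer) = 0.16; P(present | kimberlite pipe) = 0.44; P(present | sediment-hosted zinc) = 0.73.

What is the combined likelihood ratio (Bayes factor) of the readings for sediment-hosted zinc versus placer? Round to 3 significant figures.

4.51

Take the product of per-reading likelihoods under each hypothesis, then divide.
  sediment-hosted zinc: 0.88 × 0.73 = 0.6424
  placer: 0.89 × 0.16 = 0.1424
Bayes factor = 0.6424 / 0.1424 ≈ 4.51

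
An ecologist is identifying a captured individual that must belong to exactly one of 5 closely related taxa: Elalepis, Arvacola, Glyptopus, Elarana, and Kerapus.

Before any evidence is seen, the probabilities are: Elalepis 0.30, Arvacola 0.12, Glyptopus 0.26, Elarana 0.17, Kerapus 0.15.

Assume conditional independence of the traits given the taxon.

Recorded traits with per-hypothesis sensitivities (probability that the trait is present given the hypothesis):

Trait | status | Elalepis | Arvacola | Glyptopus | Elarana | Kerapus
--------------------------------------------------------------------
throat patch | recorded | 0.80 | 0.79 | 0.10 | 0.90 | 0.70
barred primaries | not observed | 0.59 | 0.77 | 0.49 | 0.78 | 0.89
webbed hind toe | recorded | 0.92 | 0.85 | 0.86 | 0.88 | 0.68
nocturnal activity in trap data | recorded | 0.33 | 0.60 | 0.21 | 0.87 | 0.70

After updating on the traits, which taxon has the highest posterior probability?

For each hypothesis, the unnormalized posterior weight is prior × product of the trait likelihoods (using 1 − P(present | H) for each absent trait):
  Elalepis: 0.30 × 0.80 × (1 − 0.59) × 0.92 × 0.33 = 0.029874
  Arvacola: 0.12 × 0.79 × (1 − 0.77) × 0.85 × 0.60 = 0.01112
  Glyptopus: 0.26 × 0.10 × (1 − 0.49) × 0.86 × 0.21 = 0.0023948
  Elarana: 0.17 × 0.90 × (1 − 0.78) × 0.88 × 0.87 = 0.02577
  Kerapus: 0.15 × 0.70 × (1 − 0.89) × 0.68 × 0.70 = 0.0054978
Normalizing constant Z = 0.029874 + 0.01112 + 0.0023948 + 0.02577 + 0.0054978 = 0.074657.
P(Elalepis | evidence) ≈ 0.029874 / 0.074657 ≈ 0.400
P(Arvacola | evidence) ≈ 0.01112 / 0.074657 ≈ 0.149
P(Glyptopus | evidence) ≈ 0.0023948 / 0.074657 ≈ 0.032
P(Elarana | evidence) ≈ 0.02577 / 0.074657 ≈ 0.345
P(Kerapus | evidence) ≈ 0.0054978 / 0.074657 ≈ 0.074
The largest is 0.400, so Elalepis is most probable.

Elalepis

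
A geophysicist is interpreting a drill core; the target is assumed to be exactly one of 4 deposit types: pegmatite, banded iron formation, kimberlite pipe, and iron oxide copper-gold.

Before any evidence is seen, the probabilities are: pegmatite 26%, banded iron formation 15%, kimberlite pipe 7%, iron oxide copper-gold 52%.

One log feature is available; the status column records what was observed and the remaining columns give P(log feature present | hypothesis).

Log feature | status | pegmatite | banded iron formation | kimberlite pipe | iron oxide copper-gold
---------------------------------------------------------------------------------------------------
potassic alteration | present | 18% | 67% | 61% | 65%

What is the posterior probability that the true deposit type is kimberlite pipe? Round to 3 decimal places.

By Bayes' rule, the unnormalized weight for each hypothesis is prior × likelihood:
  pegmatite: 0.26 × 0.18 = 0.0468
  banded iron formation: 0.15 × 0.67 = 0.1005
  kimberlite pipe: 0.07 × 0.61 = 0.0427
  iron oxide copper-gold: 0.52 × 0.65 = 0.338
Normalizing constant Z = 0.0468 + 0.1005 + 0.0427 + 0.338 = 0.528.
P(kimberlite pipe | evidence) = 0.0427 / 0.528 ≈ 0.081.

0.081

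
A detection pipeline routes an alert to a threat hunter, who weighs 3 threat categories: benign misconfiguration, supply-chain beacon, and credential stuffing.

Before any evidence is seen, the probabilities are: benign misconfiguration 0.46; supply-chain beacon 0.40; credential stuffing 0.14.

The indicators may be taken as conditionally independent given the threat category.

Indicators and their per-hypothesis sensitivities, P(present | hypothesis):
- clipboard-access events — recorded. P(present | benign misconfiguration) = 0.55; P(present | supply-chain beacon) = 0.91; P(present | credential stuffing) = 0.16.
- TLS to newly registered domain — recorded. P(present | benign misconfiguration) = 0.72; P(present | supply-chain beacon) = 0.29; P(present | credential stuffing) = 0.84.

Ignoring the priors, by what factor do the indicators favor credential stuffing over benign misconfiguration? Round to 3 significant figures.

Take the product of per-indicator likelihoods under each hypothesis, then divide.
  credential stuffing: 0.16 × 0.84 = 0.1344
  benign misconfiguration: 0.55 × 0.72 = 0.396
Bayes factor = 0.1344 / 0.396 ≈ 0.339

0.339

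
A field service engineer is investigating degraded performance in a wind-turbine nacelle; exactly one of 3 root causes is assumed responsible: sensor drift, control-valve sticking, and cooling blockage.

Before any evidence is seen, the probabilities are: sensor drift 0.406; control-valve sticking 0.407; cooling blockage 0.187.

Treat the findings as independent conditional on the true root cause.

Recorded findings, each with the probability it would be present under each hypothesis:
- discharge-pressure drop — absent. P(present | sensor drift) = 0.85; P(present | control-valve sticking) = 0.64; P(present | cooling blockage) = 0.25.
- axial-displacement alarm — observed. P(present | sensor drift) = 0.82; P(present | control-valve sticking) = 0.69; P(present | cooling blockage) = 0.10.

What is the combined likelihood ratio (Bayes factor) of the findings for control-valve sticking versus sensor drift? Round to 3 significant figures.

2.02

Take the product of per-finding likelihoods under each hypothesis (using 1 − P(present | H) for each absent finding), then divide.
  control-valve sticking: (1 − 0.64) × 0.69 = 0.2484
  sensor drift: (1 − 0.85) × 0.82 = 0.123
Bayes factor = 0.2484 / 0.123 ≈ 2.02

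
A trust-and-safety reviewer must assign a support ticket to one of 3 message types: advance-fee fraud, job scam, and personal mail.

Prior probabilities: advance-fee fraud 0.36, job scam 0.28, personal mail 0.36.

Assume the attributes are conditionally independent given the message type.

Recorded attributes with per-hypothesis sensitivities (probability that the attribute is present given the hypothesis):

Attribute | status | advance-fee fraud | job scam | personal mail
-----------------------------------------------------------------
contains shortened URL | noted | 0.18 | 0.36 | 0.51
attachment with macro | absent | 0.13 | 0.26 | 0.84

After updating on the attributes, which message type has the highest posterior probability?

job scam

By Bayes' rule with conditional independence, the unnormalized weight for each hypothesis is prior × ∏ likelihoods (using 1 − P(present | H) for each absent attribute):
  advance-fee fraud: 0.36 × 0.18 × (1 − 0.13) = 0.056376
  job scam: 0.28 × 0.36 × (1 − 0.26) = 0.074592
  personal mail: 0.36 × 0.51 × (1 − 0.84) = 0.029376
Normalizing constant Z = 0.056376 + 0.074592 + 0.029376 = 0.16034.
P(advance-fee fraud | evidence) ≈ 0.056376 / 0.16034 ≈ 0.352
P(job scam | evidence) ≈ 0.074592 / 0.16034 ≈ 0.465
P(personal mail | evidence) ≈ 0.029376 / 0.16034 ≈ 0.183
The largest is 0.465, so job scam is most probable.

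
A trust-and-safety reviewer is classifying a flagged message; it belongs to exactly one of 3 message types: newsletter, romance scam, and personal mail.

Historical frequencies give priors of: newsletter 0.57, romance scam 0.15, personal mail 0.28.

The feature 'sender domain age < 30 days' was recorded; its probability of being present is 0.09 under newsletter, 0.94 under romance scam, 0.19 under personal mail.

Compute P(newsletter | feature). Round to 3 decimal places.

For each hypothesis, the unnormalized posterior weight is prior × likelihood:
  newsletter: 0.57 × 0.09 = 0.0513
  romance scam: 0.15 × 0.94 = 0.141
  personal mail: 0.28 × 0.19 = 0.0532
Normalizing constant Z = 0.0513 + 0.141 + 0.0532 = 0.2455.
P(newsletter | evidence) = 0.0513 / 0.2455 ≈ 0.209.

0.209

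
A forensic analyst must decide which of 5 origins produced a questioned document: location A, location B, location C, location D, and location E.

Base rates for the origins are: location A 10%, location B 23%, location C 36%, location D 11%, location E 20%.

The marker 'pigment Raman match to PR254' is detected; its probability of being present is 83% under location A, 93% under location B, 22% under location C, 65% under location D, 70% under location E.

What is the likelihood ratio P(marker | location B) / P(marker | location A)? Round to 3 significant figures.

The Bayes factor is the ratio of the two likelihoods.
  location B: 0.93
  location A: 0.83
Bayes factor = 0.93 / 0.83 ≈ 1.12

1.12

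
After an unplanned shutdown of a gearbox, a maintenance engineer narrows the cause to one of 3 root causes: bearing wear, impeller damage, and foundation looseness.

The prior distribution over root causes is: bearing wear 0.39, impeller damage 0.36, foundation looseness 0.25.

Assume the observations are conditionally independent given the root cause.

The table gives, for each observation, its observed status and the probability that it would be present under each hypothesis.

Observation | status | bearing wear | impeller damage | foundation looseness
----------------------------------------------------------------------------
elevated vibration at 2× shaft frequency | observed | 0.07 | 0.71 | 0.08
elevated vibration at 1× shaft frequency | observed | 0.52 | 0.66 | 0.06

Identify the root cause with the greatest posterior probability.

By Bayes' rule with conditional independence, the unnormalized weight for each hypothesis is prior × ∏ likelihoods:
  bearing wear: 0.39 × 0.07 × 0.52 = 0.014196
  impeller damage: 0.36 × 0.71 × 0.66 = 0.1687
  foundation looseness: 0.25 × 0.08 × 0.06 = 0.0012
Normalizing constant Z = 0.014196 + 0.1687 + 0.0012 = 0.18409.
P(bearing wear | evidence) ≈ 0.014196 / 0.18409 ≈ 0.077
P(impeller damage | evidence) ≈ 0.1687 / 0.18409 ≈ 0.916
P(foundation looseness | evidence) ≈ 0.0012 / 0.18409 ≈ 0.007
The largest is 0.916, so impeller damage is most probable.

impeller damage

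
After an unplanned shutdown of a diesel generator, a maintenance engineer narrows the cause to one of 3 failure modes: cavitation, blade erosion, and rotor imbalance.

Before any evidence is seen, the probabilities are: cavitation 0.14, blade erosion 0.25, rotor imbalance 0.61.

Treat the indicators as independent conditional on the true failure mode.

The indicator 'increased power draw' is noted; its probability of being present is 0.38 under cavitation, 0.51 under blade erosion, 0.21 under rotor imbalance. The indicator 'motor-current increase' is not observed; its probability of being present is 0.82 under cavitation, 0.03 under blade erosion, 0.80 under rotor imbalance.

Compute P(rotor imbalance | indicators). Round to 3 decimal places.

0.161

For each hypothesis, the unnormalized posterior weight is prior × product of the indicator likelihoods (using 1 − P(present | H) for each absent indicator):
  cavitation: 0.14 × 0.38 × (1 − 0.82) = 0.009576
  blade erosion: 0.25 × 0.51 × (1 − 0.03) = 0.12367
  rotor imbalance: 0.61 × 0.21 × (1 − 0.80) = 0.02562
Marginal likelihood of the evidence = 0.15887.
P(rotor imbalance | evidence) = 0.02562 / 0.15887 ≈ 0.161.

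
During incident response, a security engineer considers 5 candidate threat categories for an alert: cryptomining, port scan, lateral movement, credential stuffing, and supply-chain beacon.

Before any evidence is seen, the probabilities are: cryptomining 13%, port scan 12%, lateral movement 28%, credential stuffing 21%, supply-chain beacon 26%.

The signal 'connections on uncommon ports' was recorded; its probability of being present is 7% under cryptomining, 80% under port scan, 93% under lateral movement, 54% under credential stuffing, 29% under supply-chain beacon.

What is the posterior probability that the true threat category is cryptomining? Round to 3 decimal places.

0.016

For each hypothesis, the unnormalized posterior weight is prior × likelihood:
  cryptomining: 0.13 × 0.07 = 0.0091
  port scan: 0.12 × 0.80 = 0.096
  lateral movement: 0.28 × 0.93 = 0.2604
  credential stuffing: 0.21 × 0.54 = 0.1134
  supply-chain beacon: 0.26 × 0.29 = 0.0754
The unnormalized weights sum to 0.5543.
P(cryptomining | evidence) = 0.0091 / 0.5543 ≈ 0.016.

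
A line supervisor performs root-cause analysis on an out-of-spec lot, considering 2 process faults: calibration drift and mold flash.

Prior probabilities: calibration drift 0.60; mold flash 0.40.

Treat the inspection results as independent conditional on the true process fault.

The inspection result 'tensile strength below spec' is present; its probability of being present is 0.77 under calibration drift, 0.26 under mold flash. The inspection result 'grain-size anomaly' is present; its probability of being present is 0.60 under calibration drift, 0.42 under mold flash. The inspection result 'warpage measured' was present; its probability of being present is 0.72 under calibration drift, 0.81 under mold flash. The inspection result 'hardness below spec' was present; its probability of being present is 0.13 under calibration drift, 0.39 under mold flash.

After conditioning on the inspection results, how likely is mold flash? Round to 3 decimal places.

For each hypothesis, the unnormalized posterior weight is prior × product of the inspection result likelihoods:
  calibration drift: 0.60 × 0.77 × 0.60 × 0.72 × 0.13 = 0.025946
  mold flash: 0.40 × 0.26 × 0.42 × 0.81 × 0.39 = 0.013799
Normalizing constant Z = 0.025946 + 0.013799 = 0.039744.
P(mold flash | evidence) = 0.013799 / 0.039744 ≈ 0.347.

0.347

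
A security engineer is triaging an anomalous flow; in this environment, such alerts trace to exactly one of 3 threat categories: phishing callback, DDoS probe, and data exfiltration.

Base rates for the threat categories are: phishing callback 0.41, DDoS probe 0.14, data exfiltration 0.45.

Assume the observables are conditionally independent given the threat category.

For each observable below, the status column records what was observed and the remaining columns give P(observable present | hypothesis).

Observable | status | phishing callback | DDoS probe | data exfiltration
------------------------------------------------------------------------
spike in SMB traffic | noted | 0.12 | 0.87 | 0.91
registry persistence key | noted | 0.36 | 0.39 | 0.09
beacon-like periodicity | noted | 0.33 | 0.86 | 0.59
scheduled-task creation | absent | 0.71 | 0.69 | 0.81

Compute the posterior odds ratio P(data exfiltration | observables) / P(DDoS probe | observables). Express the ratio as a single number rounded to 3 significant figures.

The normalizing constant cancels in an odds ratio, so compute prior × likelihood for the two hypotheses only (using 1 − P(present | H) for each absent observable):
  data exfiltration: 0.45 × 0.91 × 0.09 × 0.59 × (1 − 0.81) = 0.0041314
  DDoS probe: 0.14 × 0.87 × 0.39 × 0.86 × (1 − 0.69) = 0.012664
Posterior odds = 0.0041314 / 0.012664 ≈ 0.326.

0.326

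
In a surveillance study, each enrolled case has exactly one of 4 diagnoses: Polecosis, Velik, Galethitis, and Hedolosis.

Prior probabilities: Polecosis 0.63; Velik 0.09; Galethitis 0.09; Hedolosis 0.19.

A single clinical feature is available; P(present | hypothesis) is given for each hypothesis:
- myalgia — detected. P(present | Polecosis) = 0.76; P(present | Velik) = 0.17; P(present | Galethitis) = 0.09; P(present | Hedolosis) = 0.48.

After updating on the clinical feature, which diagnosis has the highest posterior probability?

Polecosis

For each hypothesis, the unnormalized posterior weight is prior × likelihood:
  Polecosis: 0.63 × 0.76 = 0.4788
  Velik: 0.09 × 0.17 = 0.0153
  Galethitis: 0.09 × 0.09 = 0.0081
  Hedolosis: 0.19 × 0.48 = 0.0912
Normalizing constant Z = 0.4788 + 0.0153 + 0.0081 + 0.0912 = 0.5934.
P(Polecosis | evidence) ≈ 0.4788 / 0.5934 ≈ 0.807
P(Velik | evidence) ≈ 0.0153 / 0.5934 ≈ 0.026
P(Galethitis | evidence) ≈ 0.0081 / 0.5934 ≈ 0.014
P(Hedolosis | evidence) ≈ 0.0912 / 0.5934 ≈ 0.154
The largest is 0.807, so Polecosis is most probable.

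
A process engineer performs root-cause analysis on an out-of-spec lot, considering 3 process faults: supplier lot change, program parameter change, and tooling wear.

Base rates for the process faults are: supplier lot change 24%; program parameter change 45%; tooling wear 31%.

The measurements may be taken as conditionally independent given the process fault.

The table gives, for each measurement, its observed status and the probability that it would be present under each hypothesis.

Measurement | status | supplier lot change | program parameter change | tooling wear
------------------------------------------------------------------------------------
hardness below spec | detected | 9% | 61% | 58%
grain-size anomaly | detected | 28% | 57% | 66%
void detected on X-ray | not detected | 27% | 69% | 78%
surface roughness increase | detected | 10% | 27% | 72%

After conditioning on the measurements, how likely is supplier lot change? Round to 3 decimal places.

0.014

By Bayes' rule with conditional independence, the unnormalized weight for each hypothesis is prior × ∏ likelihoods (using 1 − P(present | H) for each absent measurement):
  supplier lot change: 0.24 × 0.09 × 0.28 × (1 − 0.27) × 0.10 = 0.0004415
  program parameter change: 0.45 × 0.61 × 0.57 × (1 − 0.69) × 0.27 = 0.013096
  tooling wear: 0.31 × 0.58 × 0.66 × (1 − 0.78) × 0.72 = 0.018797
The unnormalized weights sum to 0.032335.
P(supplier lot change | evidence) = 0.0004415 / 0.032335 ≈ 0.014.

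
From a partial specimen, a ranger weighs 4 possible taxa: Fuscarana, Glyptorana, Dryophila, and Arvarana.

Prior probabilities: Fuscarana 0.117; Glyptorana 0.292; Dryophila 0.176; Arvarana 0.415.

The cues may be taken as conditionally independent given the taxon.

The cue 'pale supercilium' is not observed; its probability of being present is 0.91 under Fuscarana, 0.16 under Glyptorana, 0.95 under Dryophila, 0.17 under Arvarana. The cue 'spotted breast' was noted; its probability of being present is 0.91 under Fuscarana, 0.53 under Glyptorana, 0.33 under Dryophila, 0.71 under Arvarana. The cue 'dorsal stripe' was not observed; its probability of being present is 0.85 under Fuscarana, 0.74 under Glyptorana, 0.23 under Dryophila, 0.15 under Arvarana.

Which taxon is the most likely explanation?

For each hypothesis, the unnormalized posterior weight is prior × product of the cue likelihoods (using 1 − P(present | H) for each absent cue):
  Fuscarana: 0.117 × (1 − 0.91) × 0.91 × (1 − 0.85) = 0.0014373
  Glyptorana: 0.292 × (1 − 0.16) × 0.53 × (1 − 0.74) = 0.0338
  Dryophila: 0.176 × (1 − 0.95) × 0.33 × (1 − 0.23) = 0.0022361
  Arvarana: 0.415 × (1 − 0.17) × 0.71 × (1 − 0.15) = 0.20788
Normalizing constant Z = 0.0014373 + 0.0338 + 0.0022361 + 0.20788 = 0.24535.
P(Fuscarana | evidence) ≈ 0.0014373 / 0.24535 ≈ 0.006
P(Glyptorana | evidence) ≈ 0.0338 / 0.24535 ≈ 0.138
P(Dryophila | evidence) ≈ 0.0022361 / 0.24535 ≈ 0.009
P(Arvarana | evidence) ≈ 0.20788 / 0.24535 ≈ 0.847
The largest is 0.847, so Arvarana is most probable.

Arvarana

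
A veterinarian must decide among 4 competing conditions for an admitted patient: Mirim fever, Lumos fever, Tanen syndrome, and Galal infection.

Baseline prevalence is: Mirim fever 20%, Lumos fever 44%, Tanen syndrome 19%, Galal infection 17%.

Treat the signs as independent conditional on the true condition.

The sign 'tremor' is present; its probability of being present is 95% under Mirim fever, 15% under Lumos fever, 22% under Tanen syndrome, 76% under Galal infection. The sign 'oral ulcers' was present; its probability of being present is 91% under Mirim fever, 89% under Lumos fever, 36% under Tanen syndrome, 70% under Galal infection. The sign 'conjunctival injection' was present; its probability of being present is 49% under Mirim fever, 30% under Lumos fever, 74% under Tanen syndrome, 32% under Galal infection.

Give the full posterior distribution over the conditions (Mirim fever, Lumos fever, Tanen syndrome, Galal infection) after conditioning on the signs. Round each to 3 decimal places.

0.595, 0.124, 0.078, 0.203

Multiply each prior by the joint likelihood of the sign pattern:
  Mirim fever: 0.20 × 0.95 × 0.91 × 0.49 = 0.084721
  Lumos fever: 0.44 × 0.15 × 0.89 × 0.30 = 0.017622
  Tanen syndrome: 0.19 × 0.22 × 0.36 × 0.74 = 0.011136
  Galal infection: 0.17 × 0.76 × 0.70 × 0.32 = 0.028941
The unnormalized weights sum to 0.14242.
P(Mirim fever | evidence) = 0.084721 / 0.14242 ≈ 0.595
P(Lumos fever | evidence) = 0.017622 / 0.14242 ≈ 0.124
P(Tanen syndrome | evidence) = 0.011136 / 0.14242 ≈ 0.078
P(Galal infection | evidence) = 0.028941 / 0.14242 ≈ 0.203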